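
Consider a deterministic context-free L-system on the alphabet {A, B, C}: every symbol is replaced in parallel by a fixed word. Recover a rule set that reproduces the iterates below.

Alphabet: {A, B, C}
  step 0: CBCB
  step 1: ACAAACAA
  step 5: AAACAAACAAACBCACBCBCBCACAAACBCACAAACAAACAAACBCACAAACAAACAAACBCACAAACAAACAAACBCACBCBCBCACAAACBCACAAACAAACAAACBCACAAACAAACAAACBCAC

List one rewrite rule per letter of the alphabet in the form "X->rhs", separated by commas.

A->BC, B->AA, C->AC

  step 0 ⇒ step 1: CBCB ⇒ AC·AA·AC·AA
    B ↦ AA
    C ↦ AC
    A ↦ BC  (constrained at step 1)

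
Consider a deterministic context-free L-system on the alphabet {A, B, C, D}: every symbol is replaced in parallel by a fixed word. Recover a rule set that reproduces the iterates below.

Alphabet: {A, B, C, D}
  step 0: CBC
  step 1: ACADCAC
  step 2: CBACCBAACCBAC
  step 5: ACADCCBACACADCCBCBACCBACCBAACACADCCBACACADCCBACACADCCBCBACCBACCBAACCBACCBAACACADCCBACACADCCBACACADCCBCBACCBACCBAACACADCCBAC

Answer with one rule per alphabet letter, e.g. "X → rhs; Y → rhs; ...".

  step 1 ⇒ step 2: ACADCAC ⇒ CB·AC·CB·A·AC·CB·AC
    A ↦ CB
    C ↦ AC
    D ↦ A
  step 0 ⇒ step 1: CBC ⇒ AC·ADC·AC
    B ↦ ADC

A->CB, B->ADC, C->AC, D->A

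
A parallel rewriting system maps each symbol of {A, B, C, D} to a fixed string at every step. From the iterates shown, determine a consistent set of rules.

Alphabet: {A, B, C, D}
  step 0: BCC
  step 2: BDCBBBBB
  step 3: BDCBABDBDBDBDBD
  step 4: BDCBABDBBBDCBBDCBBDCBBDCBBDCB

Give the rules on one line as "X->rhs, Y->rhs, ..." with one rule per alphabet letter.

A->BB, B->BD, C->A, D->CB

  step 3 ⇒ step 4: BDCBABDBDBDBDBD ⇒ BD·CB·A·BD·BB·BD·CB·BD·CB·BD·CB·BD·CB·BD·CB
    A ↦ BB
    B ↦ BD
    C ↦ A
    D ↦ CB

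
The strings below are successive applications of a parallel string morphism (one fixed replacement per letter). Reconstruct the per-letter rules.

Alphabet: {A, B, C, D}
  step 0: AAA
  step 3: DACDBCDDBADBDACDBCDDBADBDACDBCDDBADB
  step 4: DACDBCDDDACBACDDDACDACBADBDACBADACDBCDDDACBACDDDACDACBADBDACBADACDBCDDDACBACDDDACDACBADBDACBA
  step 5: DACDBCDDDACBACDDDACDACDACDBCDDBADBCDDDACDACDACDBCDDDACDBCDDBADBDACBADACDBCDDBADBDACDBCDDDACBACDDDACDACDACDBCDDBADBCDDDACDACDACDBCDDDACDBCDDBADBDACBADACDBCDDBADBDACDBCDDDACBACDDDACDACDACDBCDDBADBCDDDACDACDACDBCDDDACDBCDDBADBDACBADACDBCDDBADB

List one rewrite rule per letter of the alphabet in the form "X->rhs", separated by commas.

A->DB, B->BA, C->CDD, D->DAC

  step 4 ⇒ step 5: DACDBCDDDACBACDDDACDACBADBDACBADACDBCDDDACBACDDDACDACBADBDACBADACDBCDDDACBACDDDACDACBADBDACBA ⇒ DAC·DB·CDD·DAC·BA·CDD·DAC·DAC·DAC·DB·CDD·BA·DB·CDD·DAC·DAC·DAC·DB·CDD·DAC·DB·CDD·BA·DB·DAC·BA·DAC·DB·CDD·BA·DB·DAC·DB·CDD·DAC·BA·CDD·DAC·DAC·DAC·DB·CDD·BA·DB·CDD·DAC·DAC·DAC·DB·CDD·DAC·DB·CDD·BA·DB·DAC·BA·DAC·DB·CDD·BA·DB·DAC·DB·CDD·DAC·BA·CDD·DAC·DAC·DAC·DB·CDD·BA·DB·CDD·DAC·DAC·DAC·DB·CDD·DAC·DB·CDD·BA·DB·DAC·BA·DAC·DB·CDD·BA·DB
    A ↦ DB
    B ↦ BA
    C ↦ CDD
    D ↦ DAC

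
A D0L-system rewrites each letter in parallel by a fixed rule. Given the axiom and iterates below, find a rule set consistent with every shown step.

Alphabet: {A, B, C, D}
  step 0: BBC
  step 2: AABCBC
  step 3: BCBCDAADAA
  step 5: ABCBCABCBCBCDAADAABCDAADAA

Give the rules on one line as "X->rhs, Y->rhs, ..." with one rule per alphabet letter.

  step 2 ⇒ step 3: AABCBC ⇒ BC·BC·D·AA·D·AA
    A ↦ BC
    B ↦ D
    C ↦ AA
    D ↦ A  (constrained at step 3)

A->BC, B->D, C->AA, D->A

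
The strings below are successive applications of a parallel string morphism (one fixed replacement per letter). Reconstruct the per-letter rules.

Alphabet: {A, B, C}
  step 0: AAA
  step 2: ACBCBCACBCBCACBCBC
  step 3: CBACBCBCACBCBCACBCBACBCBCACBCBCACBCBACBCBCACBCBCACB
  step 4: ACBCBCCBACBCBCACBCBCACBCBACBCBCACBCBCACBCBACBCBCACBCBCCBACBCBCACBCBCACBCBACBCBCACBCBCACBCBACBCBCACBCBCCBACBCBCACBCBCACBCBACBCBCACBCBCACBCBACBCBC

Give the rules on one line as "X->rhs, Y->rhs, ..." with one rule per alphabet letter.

  step 3 ⇒ step 4: CBACBCBCACBCBCACBCBACBCBCACBCBCACBCBACBCBCACBCBCACB ⇒ ACB·CBC·CB·ACB·CBC·ACB·CBC·ACB·CB·ACB·CBC·ACB·CBC·ACB·CB·ACB·CBC·ACB·CBC·CB·ACB·CBC·ACB·CBC·ACB·CB·ACB·CBC·ACB·CBC·ACB·CB·ACB·CBC·ACB·CBC·CB·ACB·CBC·ACB·CBC·ACB·CB·ACB·CBC·ACB·CBC·ACB·CB·ACB·CBC
    A ↦ CB
    B ↦ CBC
    C ↦ ACB

A->CB, B->CBC, C->ACB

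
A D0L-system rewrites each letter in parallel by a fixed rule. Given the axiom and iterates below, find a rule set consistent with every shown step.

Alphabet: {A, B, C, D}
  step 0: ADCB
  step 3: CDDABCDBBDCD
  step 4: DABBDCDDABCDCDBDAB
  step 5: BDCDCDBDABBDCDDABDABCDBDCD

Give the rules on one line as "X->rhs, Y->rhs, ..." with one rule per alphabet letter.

A->D, B->CD, C->DA, D->B

  step 4 ⇒ step 5: DABBDCDDABCDCDBDAB ⇒ B·D·CD·CD·B·DA·B·B·D·CD·DA·B·DA·B·CD·B·D·CD
    A ↦ D
    B ↦ CD
    C ↦ DA
    D ↦ B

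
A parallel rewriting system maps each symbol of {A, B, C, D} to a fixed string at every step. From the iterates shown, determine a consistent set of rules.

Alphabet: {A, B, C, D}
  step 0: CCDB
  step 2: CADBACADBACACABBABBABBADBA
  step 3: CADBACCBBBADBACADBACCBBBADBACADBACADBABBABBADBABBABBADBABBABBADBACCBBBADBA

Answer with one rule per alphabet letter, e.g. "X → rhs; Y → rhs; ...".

A->DBA, B->BBA, C->CA, D->CCB

  step 2 ⇒ step 3: CADBACADBACACABBABBABBADBA ⇒ CA·DBA·CCB·BBA·DBA·CA·DBA·CCB·BBA·DBA·CA·DBA·CA·DBA·BBA·BBA·DBA·BBA·BBA·DBA·BBA·BBA·DBA·CCB·BBA·DBA
    A ↦ DBA
    B ↦ BBA
    C ↦ CA
    D ↦ CCB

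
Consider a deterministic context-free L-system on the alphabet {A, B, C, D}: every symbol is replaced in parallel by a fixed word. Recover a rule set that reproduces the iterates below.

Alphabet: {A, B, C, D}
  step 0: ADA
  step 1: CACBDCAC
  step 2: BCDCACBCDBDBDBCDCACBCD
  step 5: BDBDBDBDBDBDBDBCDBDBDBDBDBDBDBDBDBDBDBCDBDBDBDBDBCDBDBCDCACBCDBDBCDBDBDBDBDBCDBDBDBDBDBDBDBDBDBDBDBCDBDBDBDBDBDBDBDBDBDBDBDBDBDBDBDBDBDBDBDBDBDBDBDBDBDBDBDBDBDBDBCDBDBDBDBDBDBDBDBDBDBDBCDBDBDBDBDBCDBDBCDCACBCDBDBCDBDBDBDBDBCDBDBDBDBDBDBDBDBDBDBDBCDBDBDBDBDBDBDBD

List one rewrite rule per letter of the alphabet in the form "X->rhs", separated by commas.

A->CAC, B->BD, C->BCD, D->BD

  step 1 ⇒ step 2: CACBDCAC ⇒ BCD·CAC·BCD·BD·BD·BCD·CAC·BCD
    A ↦ CAC
    B ↦ BD
    C ↦ BCD
    D ↦ BD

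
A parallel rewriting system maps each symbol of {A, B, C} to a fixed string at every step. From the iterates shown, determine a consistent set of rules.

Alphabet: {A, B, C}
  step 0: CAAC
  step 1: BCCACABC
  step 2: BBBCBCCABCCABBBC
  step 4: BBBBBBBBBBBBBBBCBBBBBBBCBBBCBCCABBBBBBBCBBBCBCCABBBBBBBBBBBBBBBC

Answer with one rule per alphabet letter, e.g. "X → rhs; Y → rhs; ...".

  step 1 ⇒ step 2: BCCACABC ⇒ BB·BC·BC·CA·BC·CA·BB·BC
    A ↦ CA
    B ↦ BB
    C ↦ BC

A->CA, B->BB, C->BC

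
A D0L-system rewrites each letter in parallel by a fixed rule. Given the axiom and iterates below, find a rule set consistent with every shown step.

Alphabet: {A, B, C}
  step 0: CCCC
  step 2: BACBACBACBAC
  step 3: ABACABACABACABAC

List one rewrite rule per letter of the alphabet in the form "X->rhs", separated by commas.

A->B, B->A, C->AC

  step 2 ⇒ step 3: BACBACBACBAC ⇒ A·B·AC·A·B·AC·A·B·AC·A·B·AC
    A ↦ B
    B ↦ A
    C ↦ AC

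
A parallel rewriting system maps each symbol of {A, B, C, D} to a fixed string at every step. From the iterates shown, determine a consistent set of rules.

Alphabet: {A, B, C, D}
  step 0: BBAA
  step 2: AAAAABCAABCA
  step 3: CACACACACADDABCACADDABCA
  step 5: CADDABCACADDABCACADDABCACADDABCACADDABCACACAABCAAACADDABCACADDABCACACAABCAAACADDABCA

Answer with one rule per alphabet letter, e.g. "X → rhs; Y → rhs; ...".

  step 2 ⇒ step 3: AAAAABCAABCA ⇒ CA·CA·CA·CA·CA·DD·AB·CA·CA·DD·AB·CA
    A ↦ CA
    B ↦ DD
    C ↦ AB
    D ↦ A  (constrained at step 3)

A->CA, B->DD, C->AB, D->A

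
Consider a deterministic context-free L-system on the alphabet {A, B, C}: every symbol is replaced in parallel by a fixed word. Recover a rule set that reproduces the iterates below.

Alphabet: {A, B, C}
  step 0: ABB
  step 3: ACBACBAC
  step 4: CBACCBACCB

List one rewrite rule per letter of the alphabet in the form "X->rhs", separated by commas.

A->C, B->AC, C->B

  step 3 ⇒ step 4: ACBACBAC ⇒ C·B·AC·C·B·AC·C·B
    A ↦ C
    B ↦ AC
    C ↦ B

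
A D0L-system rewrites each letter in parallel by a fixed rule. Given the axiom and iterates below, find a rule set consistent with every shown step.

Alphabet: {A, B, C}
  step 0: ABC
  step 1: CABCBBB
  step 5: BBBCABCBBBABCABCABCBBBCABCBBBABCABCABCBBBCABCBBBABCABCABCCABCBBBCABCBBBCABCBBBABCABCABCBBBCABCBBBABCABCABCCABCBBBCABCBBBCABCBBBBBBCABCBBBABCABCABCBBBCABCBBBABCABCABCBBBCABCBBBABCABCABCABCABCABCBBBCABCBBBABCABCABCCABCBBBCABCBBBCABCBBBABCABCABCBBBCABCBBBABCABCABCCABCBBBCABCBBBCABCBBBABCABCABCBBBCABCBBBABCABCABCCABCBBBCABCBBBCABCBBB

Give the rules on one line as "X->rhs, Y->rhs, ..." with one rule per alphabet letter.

  step 0 ⇒ step 1: ABC ⇒ C·ABC·BBB
    A ↦ C
    B ↦ ABC
    C ↦ BBB

A->C, B->ABC, C->BBB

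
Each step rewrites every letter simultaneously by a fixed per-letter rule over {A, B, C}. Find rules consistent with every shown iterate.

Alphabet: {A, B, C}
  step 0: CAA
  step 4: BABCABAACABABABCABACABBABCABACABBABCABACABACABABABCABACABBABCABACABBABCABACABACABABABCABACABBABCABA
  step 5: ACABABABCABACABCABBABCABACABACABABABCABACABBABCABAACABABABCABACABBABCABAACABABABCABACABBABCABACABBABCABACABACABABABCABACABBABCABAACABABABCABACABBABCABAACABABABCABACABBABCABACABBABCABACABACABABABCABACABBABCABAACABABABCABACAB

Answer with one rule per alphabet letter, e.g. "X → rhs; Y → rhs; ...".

A->CAB, B->A, C->BAB

  step 4 ⇒ step 5: BABCABAACABABABCABACABBABCABACABBABCABACABACABABABCABACABBABCABACABBABCABACABACABABABCABACABBABCABA ⇒ A·CAB·A·BAB·CAB·A·CAB·CAB·BAB·CAB·A·CAB·A·CAB·A·BAB·CAB·A·CAB·BAB·CAB·A·A·CAB·A·BAB·CAB·A·CAB·BAB·CAB·A·A·CAB·A·BAB·CAB·A·CAB·BAB·CAB·A·CAB·BAB·CAB·A·CAB·A·CAB·A·BAB·CAB·A·CAB·BAB·CAB·A·A·CAB·A·BAB·CAB·A·CAB·BAB·CAB·A·A·CAB·A·BAB·CAB·A·CAB·BAB·CAB·A·CAB·BAB·CAB·A·CAB·A·CAB·A·BAB·CAB·A·CAB·BAB·CAB·A·A·CAB·A·BAB·CAB·A·CAB
    A ↦ CAB
    B ↦ A
    C ↦ BAB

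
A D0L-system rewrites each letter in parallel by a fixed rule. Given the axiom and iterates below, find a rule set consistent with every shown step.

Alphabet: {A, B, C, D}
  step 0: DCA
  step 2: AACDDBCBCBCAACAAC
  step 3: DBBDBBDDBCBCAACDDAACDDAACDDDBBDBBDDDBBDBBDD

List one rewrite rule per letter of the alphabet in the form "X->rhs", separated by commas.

A->DBB, B->AAC, C->DD, D->BC

  step 2 ⇒ step 3: AACDDBCBCBCAACAAC ⇒ DBB·DBB·DD·BC·BC·AAC·DD·AAC·DD·AAC·DD·DBB·DBB·DD·DBB·DBB·DD
    A ↦ DBB
    B ↦ AAC
    C ↦ DD
    D ↦ BC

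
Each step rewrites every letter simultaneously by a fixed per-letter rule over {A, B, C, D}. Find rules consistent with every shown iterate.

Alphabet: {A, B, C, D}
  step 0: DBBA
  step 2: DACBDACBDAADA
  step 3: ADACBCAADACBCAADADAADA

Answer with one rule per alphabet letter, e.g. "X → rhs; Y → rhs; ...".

  step 2 ⇒ step 3: DACBDACBDAADA ⇒ A·DA·CB·CA·A·DA·CB·CA·A·DA·DA·A·DA
    A ↦ DA
    B ↦ CA
    C ↦ CB
    D ↦ A

A->DA, B->CA, C->CB, D->A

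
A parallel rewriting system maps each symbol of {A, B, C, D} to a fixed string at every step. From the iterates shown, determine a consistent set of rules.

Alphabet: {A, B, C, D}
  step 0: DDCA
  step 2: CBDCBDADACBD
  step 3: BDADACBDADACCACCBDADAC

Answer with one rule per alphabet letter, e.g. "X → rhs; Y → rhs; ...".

A->C, B->AD, C->BD, D->AC

  step 2 ⇒ step 3: CBDCBDADACBD ⇒ BD·AD·AC·BD·AD·AC·C·AC·C·BD·AD·AC
    A ↦ C
    B ↦ AD
    C ↦ BD
    D ↦ AC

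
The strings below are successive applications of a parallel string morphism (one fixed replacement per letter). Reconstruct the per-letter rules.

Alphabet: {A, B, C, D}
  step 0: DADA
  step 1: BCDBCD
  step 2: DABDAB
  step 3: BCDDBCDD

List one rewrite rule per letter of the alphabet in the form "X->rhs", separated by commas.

  step 2 ⇒ step 3: DABDAB ⇒ B·CD·D·B·CD·D
    A ↦ CD
    B ↦ D
    D ↦ B
  step 1 ⇒ step 2: BCDBCD ⇒ D·A·B·D·A·B
    C ↦ A

A->CD, B->D, C->A, D->B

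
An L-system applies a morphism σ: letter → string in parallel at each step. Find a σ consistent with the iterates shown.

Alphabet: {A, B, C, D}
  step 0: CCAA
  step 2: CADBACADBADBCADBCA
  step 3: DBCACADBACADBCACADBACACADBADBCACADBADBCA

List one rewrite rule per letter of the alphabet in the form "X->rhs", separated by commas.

A->CA, B->BA, C->DB, D->CAD

  step 2 ⇒ step 3: CADBACADBADBCADBCA ⇒ DB·CA·CAD·BA·CA·DB·CA·CAD·BA·CA·CAD·BA·DB·CA·CAD·BA·DB·CA
    A ↦ CA
    B ↦ BA
    C ↦ DB
    D ↦ CAD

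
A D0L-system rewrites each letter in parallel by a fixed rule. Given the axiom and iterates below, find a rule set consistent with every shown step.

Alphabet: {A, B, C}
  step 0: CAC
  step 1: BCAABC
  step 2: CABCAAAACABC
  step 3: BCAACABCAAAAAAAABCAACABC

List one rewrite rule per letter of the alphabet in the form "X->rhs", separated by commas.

A->AA, B->CA, C->BC

  step 2 ⇒ step 3: CABCAAAACABC ⇒ BC·AA·CA·BC·AA·AA·AA·AA·BC·AA·CA·BC
    A ↦ AA
    B ↦ CA
    C ↦ BC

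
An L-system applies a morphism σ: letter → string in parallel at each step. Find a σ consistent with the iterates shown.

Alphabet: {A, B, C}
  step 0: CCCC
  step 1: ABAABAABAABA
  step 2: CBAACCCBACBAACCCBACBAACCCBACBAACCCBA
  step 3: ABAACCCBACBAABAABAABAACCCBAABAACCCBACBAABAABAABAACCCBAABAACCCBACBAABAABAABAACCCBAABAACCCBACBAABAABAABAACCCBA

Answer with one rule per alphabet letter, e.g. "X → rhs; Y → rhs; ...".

  step 2 ⇒ step 3: CBAACCCBACBAACCCBACBAACCCBACBAACCCBA ⇒ ABA·ACC·CBA·CBA·ABA·ABA·ABA·ACC·CBA·ABA·ACC·CBA·CBA·ABA·ABA·ABA·ACC·CBA·ABA·ACC·CBA·CBA·ABA·ABA·ABA·ACC·CBA·ABA·ACC·CBA·CBA·ABA·ABA·ABA·ACC·CBA
    A ↦ CBA
    B ↦ ACC
    C ↦ ABA

A->CBA, B->ACC, C->ABA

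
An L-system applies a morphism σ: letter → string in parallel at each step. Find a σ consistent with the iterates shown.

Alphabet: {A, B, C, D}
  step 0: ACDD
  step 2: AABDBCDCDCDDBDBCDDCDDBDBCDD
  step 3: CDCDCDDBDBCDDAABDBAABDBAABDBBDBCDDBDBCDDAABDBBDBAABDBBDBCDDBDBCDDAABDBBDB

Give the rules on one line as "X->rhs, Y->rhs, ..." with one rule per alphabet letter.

  step 2 ⇒ step 3: AABDBCDCDCDDBDBCDDCDDBDBCDD ⇒ CD·CD·CDD·BDB·CDD·AA·BDB·AA·BDB·AA·BDB·BDB·CDD·BDB·CDD·AA·BDB·BDB·AA·BDB·BDB·CDD·BDB·CDD·AA·BDB·BDB
    A ↦ CD
    B ↦ CDD
    C ↦ AA
    D ↦ BDB

A->CD, B->CDD, C->AA, D->BDB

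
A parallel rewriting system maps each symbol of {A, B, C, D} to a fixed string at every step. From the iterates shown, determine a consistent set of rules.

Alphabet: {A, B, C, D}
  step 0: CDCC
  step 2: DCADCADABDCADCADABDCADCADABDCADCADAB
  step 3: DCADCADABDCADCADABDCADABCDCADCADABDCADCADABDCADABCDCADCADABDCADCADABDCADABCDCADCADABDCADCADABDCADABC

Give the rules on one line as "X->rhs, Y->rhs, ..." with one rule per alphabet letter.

  step 2 ⇒ step 3: DCADCADABDCADCADABDCADCADABDCADCADAB ⇒ DCA·DCA·DAB·DCA·DCA·DAB·DCA·DAB·C·DCA·DCA·DAB·DCA·DCA·DAB·DCA·DAB·C·DCA·DCA·DAB·DCA·DCA·DAB·DCA·DAB·C·DCA·DCA·DAB·DCA·DCA·DAB·DCA·DAB·C
    A ↦ DAB
    B ↦ C
    C ↦ DCA
    D ↦ DCA

A->DAB, B->C, C->DCA, D->DCA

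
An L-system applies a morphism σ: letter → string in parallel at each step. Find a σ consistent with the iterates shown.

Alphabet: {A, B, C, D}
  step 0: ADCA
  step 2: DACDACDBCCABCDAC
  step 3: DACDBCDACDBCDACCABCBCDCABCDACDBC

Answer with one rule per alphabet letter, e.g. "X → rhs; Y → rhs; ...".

A->D, B->CA, C->BC, D->DAC

  step 2 ⇒ step 3: DACDACDBCCABCDAC ⇒ DAC·D·BC·DAC·D·BC·DAC·CA·BC·BC·D·CA·BC·DAC·D·BC
    A ↦ D
    B ↦ CA
    C ↦ BC
    D ↦ DAC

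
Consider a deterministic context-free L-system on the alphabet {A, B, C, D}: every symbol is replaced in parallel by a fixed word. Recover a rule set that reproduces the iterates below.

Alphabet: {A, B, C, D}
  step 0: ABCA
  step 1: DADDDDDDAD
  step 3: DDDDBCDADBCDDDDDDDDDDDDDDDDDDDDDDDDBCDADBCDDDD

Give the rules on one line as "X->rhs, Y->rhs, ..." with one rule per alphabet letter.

A->DAD, B->D, C->DDD, D->BC

  step 0 ⇒ step 1: ABCA ⇒ DAD·D·DDD·DAD
    A ↦ DAD
    B ↦ D
    C ↦ DDD
    D ↦ BC  (constrained at step 1)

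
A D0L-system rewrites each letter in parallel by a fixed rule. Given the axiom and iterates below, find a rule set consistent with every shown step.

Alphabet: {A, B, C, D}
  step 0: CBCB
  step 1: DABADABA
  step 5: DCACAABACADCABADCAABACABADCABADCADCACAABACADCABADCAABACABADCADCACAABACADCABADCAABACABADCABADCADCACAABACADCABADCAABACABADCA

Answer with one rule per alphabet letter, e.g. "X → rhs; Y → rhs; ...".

A->CA, B->ABA, C->D, D->BA

  step 0 ⇒ step 1: CBCB ⇒ D·ABA·D·ABA
    B ↦ ABA
    C ↦ D
    A ↦ CA  (constrained at step 1)
    D ↦ BA  (constrained at step 1)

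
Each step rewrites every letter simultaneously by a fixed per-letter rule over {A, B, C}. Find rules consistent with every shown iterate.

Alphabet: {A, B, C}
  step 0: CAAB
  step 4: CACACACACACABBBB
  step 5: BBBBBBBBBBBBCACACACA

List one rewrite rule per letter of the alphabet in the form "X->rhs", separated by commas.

  step 4 ⇒ step 5: CACACACACACABBBB ⇒ B·B·B·B·B·B·B·B·B·B·B·B·CA·CA·CA·CA
    A ↦ B
    B ↦ CA
    C ↦ B

A->B, B->CA, C->B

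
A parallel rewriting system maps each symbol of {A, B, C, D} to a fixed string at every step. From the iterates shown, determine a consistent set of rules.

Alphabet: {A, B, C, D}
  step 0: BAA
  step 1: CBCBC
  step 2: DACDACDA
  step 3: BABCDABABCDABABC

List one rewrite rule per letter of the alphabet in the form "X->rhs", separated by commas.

A->BC, B->C, C->DA, D->BA

  step 2 ⇒ step 3: DACDACDA ⇒ BA·BC·DA·BA·BC·DA·BA·BC
    A ↦ BC
    C ↦ DA
    D ↦ BA
  step 0 ⇒ step 1: BAA ⇒ C·BC·BC
    B ↦ C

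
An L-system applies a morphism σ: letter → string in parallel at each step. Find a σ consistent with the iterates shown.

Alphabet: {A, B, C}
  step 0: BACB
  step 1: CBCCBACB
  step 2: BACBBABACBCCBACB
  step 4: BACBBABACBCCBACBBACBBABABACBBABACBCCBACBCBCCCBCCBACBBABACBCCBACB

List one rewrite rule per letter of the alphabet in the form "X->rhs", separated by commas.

  step 1 ⇒ step 2: CBCCBACB ⇒ BA·CB·BA·BA·CB·CC·BA·CB
    A ↦ CC
    B ↦ CB
    C ↦ BA

A->CC, B->CB, C->BA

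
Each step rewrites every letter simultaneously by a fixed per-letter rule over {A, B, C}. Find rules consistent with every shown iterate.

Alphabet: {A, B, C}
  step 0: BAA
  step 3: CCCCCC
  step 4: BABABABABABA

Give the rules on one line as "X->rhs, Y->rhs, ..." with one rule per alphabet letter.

  step 3 ⇒ step 4: CCCCCC ⇒ BA·BA·BA·BA·BA·BA
    C ↦ BA
    A ↦ C  (constrained at step 0)
    B ↦ C  (constrained at step 0)

A->C, B->C, C->BA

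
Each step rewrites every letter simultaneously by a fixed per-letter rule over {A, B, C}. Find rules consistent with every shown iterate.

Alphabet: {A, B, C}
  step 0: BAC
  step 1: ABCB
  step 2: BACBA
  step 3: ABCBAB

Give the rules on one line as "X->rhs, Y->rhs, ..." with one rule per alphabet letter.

A->B, B->A, C->CB

  step 2 ⇒ step 3: BACBA ⇒ A·B·CB·A·B
    A ↦ B
    B ↦ A
    C ↦ CB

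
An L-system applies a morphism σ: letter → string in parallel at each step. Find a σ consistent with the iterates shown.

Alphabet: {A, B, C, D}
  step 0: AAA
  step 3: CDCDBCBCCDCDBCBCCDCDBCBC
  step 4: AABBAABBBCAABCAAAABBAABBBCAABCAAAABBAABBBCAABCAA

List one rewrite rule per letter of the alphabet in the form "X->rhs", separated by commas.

  step 3 ⇒ step 4: CDCDBCBCCDCDBCBCCDCDBCBC ⇒ AA·BB·AA·BB·BC·AA·BC·AA·AA·BB·AA·BB·BC·AA·BC·AA·AA·BB·AA·BB·BC·AA·BC·AA
    B ↦ BC
    C ↦ AA
    D ↦ BB
    A ↦ CD  (constrained at step 0)

A->CD, B->BC, C->AA, D->BB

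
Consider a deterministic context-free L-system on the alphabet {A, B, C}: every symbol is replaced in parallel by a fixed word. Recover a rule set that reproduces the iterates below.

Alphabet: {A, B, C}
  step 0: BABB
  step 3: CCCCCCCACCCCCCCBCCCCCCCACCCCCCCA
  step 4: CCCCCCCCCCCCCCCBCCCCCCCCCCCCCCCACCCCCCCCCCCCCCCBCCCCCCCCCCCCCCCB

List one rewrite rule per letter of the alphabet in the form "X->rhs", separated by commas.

  step 3 ⇒ step 4: CCCCCCCACCCCCCCBCCCCCCCACCCCCCCA ⇒ CC·CC·CC·CC·CC·CC·CC·CB·CC·CC·CC·CC·CC·CC·CC·CA·CC·CC·CC·CC·CC·CC·CC·CB·CC·CC·CC·CC·CC·CC·CC·CB
    A ↦ CB
    B ↦ CA
    C ↦ CC

A->CB, B->CA, C->CC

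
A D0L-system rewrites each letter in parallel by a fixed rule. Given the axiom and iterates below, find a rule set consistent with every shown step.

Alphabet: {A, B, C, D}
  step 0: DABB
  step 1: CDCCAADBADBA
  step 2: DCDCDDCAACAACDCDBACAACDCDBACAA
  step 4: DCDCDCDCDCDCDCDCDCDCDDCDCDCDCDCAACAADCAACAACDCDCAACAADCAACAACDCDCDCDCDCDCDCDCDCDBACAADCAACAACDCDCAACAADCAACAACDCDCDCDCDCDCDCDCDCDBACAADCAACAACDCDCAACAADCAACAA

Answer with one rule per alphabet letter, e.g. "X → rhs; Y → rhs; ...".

  step 1 ⇒ step 2: CDCCAADBADBA ⇒ D·CDC·D·D·CAA·CAA·CDC·DBA·CAA·CDC·DBA·CAA
    A ↦ CAA
    B ↦ DBA
    C ↦ D
    D ↦ CDC

A->CAA, B->DBA, C->D, D->CDC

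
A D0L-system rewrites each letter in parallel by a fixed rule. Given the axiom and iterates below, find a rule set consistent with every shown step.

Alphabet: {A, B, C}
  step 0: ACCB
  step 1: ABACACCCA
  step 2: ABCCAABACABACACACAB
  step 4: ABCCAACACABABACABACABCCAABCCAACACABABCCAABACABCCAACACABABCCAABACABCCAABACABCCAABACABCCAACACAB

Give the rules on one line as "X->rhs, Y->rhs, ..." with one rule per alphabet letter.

A->AB, B->CCA, C->AC

  step 1 ⇒ step 2: ABACACCCA ⇒ AB·CCA·AB·AC·AB·AC·AC·AC·AB
    A ↦ AB
    B ↦ CCA
    C ↦ AC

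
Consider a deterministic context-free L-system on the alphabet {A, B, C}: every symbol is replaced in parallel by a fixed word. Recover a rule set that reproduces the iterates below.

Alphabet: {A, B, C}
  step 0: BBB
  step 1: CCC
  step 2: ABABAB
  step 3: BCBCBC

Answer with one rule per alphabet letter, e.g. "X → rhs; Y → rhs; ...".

A->B, B->C, C->AB

  step 2 ⇒ step 3: ABABAB ⇒ B·C·B·C·B·C
    A ↦ B
    B ↦ C
  step 1 ⇒ step 2: CCC ⇒ AB·AB·AB
    C ↦ AB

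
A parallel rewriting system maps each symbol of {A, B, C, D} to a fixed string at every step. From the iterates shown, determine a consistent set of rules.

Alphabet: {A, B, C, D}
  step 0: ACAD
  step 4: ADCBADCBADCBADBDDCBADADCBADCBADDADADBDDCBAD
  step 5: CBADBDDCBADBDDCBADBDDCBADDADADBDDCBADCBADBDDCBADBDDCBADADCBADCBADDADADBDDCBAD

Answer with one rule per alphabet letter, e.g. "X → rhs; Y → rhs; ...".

  step 4 ⇒ step 5: ADCBADCBADCBADBDDCBADADCBADCBADDADADBDDCBAD ⇒ CB·AD·BD·D·CB·AD·BD·D·CB·AD·BD·D·CB·AD·D·AD·AD·BD·D·CB·AD·CB·AD·BD·D·CB·AD·BD·D·CB·AD·AD·CB·AD·CB·AD·D·AD·AD·BD·D·CB·AD
    A ↦ CB
    B ↦ D
    C ↦ BD
    D ↦ AD

A->CB, B->D, C->BD, D->AD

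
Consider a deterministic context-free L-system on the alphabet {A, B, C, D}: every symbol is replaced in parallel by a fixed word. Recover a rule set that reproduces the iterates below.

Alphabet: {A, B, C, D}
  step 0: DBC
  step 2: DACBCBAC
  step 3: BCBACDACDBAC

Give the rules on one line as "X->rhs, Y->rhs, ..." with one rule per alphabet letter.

A->B, B->D, C->AC, D->BC

  step 2 ⇒ step 3: DACBCBAC ⇒ BC·B·AC·D·AC·D·B·AC
    A ↦ B
    B ↦ D
    C ↦ AC
    D ↦ BC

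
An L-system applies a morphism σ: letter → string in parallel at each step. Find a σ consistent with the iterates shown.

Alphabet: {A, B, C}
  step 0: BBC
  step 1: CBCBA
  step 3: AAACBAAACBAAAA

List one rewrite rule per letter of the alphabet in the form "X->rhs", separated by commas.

A->AA, B->CB, C->A

  step 0 ⇒ step 1: BBC ⇒ CB·CB·A
    B ↦ CB
    C ↦ A
    A ↦ AA  (constrained at step 1)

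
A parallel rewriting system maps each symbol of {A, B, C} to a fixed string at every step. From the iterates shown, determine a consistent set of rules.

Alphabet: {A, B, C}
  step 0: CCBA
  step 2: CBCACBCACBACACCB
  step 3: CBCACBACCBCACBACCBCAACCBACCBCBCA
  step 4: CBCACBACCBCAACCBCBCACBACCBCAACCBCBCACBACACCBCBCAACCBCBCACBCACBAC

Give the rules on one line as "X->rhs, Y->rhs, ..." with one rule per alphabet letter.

  step 3 ⇒ step 4: CBCACBACCBCACBACCBCAACCBACCBCBCA ⇒ CB·CA·CB·AC·CB·CA·AC·CB·CB·CA·CB·AC·CB·CA·AC·CB·CB·CA·CB·AC·AC·CB·CB·CA·AC·CB·CB·CA·CB·CA·CB·AC
    A ↦ AC
    B ↦ CA
    C ↦ CB

A->AC, B->CA, C->CB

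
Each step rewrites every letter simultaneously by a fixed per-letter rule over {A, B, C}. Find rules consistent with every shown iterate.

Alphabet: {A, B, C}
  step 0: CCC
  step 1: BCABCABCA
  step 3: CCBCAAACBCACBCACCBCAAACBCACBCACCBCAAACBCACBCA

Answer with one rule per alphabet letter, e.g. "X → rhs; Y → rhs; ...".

  step 0 ⇒ step 1: CCC ⇒ BCA·BCA·BCA
    C ↦ BCA
    A ↦ C  (constrained at step 1)
    B ↦ AAC  (constrained at step 1)

A->C, B->AAC, C->BCA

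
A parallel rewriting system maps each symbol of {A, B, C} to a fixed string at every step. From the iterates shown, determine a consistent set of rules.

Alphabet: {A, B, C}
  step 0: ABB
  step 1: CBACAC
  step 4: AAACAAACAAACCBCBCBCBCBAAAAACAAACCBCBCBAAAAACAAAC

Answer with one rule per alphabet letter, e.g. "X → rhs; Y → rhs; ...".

  step 0 ⇒ step 1: ABB ⇒ CB·AC·AC
    A ↦ CB
    B ↦ AC
    C ↦ AA  (constrained at step 1)

A->CB, B->AC, C->AA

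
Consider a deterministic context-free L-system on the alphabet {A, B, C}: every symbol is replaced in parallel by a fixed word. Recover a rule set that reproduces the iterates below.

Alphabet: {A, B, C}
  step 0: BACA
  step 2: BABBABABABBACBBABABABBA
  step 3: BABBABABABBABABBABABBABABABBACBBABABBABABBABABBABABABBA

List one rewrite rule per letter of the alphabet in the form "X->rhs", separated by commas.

  step 2 ⇒ step 3: BABBABABABBACBBABABABBA ⇒ BA·BBA·BA·BA·BBA·BA·BBA·BA·BBA·BA·BA·BBA·CB·BA·BA·BBA·BA·BBA·BA·BBA·BA·BA·BBA
    A ↦ BBA
    B ↦ BA
    C ↦ CB

A->BBA, B->BA, C->CB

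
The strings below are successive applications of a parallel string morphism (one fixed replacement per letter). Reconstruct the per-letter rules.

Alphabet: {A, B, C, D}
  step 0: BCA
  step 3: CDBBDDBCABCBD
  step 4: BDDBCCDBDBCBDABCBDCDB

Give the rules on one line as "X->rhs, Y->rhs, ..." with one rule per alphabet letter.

  step 3 ⇒ step 4: CDBBDDBCABCBD ⇒ BD·DB·C·C·DB·DB·C·BD·AB·C·BD·C·DB
    A ↦ AB
    B ↦ C
    C ↦ BD
    D ↦ DB

A->AB, B->C, C->BD, D->DB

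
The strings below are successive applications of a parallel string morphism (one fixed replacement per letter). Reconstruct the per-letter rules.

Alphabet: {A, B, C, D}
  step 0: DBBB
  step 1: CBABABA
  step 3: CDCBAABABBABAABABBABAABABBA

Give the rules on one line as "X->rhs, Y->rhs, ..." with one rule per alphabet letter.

  step 0 ⇒ step 1: DBBB ⇒ C·BA·BA·BA
    B ↦ BA
    D ↦ C
    A ↦ AB  (constrained at step 1)
    C ↦ DC  (constrained at step 1)

A->AB, B->BA, C->DC, D->C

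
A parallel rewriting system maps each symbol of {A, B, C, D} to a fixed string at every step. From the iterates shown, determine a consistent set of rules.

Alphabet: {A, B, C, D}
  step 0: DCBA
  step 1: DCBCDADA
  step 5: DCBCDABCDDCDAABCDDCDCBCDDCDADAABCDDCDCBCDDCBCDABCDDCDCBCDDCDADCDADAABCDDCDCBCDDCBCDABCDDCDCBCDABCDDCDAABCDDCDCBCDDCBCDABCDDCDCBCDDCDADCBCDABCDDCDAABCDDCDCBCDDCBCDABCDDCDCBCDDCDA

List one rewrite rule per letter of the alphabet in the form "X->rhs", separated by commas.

A->DA, B->A, C->BCD, D->DC

  step 0 ⇒ step 1: DCBA ⇒ DC·BCD·A·DA
    A ↦ DA
    B ↦ A
    C ↦ BCD
    D ↦ DC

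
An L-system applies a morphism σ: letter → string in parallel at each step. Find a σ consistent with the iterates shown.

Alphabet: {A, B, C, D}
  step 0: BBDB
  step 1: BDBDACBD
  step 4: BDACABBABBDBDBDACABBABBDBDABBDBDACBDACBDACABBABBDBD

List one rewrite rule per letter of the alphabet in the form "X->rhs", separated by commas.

A->AB, B->BD, C->B, D->AC

  step 0 ⇒ step 1: BBDB ⇒ BD·BD·AC·BD
    B ↦ BD
    D ↦ AC
    A ↦ AB  (constrained at step 1)
    C ↦ B  (constrained at step 1)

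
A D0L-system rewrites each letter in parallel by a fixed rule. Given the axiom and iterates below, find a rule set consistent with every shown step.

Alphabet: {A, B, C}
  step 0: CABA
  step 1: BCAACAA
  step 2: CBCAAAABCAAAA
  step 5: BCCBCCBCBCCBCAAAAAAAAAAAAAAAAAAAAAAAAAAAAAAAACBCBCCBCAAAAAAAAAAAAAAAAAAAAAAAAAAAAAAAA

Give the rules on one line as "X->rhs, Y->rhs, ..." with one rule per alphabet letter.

A->AA, B->C, C->BC

  step 1 ⇒ step 2: BCAACAA ⇒ C·BC·AA·AA·BC·AA·AA
    A ↦ AA
    B ↦ C
    C ↦ BC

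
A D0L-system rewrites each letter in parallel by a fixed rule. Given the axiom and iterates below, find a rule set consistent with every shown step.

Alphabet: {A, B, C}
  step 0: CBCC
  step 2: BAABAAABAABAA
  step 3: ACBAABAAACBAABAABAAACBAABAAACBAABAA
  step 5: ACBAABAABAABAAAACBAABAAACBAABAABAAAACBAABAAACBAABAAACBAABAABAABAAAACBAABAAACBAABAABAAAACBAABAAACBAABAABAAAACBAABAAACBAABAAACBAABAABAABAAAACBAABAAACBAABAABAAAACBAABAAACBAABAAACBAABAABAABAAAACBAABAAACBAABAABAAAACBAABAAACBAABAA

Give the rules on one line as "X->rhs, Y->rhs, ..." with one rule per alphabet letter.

A->BAA, B->AC, C->A

  step 2 ⇒ step 3: BAABAAABAABAA ⇒ AC·BAA·BAA·AC·BAA·BAA·BAA·AC·BAA·BAA·AC·BAA·BAA
    A ↦ BAA
    B ↦ AC
    C ↦ A  (constrained at step 0)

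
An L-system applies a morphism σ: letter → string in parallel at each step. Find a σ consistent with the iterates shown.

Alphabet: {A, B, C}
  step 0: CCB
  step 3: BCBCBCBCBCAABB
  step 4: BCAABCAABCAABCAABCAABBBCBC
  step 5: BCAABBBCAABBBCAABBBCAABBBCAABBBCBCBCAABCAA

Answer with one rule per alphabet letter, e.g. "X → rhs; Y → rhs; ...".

  step 4 ⇒ step 5: BCAABCAABCAABCAABCAABBBCBC ⇒ BC·AA·B·B·BC·AA·B·B·BC·AA·B·B·BC·AA·B·B·BC·AA·B·B·BC·BC·BC·AA·BC·AA
    A ↦ B
    B ↦ BC
    C ↦ AA

A->B, B->BC, C->AA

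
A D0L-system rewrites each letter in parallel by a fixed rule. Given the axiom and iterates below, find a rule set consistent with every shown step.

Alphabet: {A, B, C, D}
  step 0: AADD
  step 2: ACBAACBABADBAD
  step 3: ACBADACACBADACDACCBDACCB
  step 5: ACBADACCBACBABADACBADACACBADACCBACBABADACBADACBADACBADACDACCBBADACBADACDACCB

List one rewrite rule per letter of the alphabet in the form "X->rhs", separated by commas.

  step 2 ⇒ step 3: ACBAACBABADBAD ⇒ AC·BA·D·AC·AC·BA·D·AC·D·AC·CB·D·AC·CB
    A ↦ AC
    B ↦ D
    C ↦ BA
    D ↦ CB

A->AC, B->D, C->BA, D->CB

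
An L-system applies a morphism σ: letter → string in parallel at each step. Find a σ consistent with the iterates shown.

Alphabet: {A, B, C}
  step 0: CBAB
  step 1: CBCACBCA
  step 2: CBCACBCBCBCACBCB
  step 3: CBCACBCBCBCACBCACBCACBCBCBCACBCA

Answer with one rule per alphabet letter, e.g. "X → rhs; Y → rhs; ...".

  step 2 ⇒ step 3: CBCACBCBCBCACBCB ⇒ CB·CA·CB·CB·CB·CA·CB·CA·CB·CA·CB·CB·CB·CA·CB·CA
    A ↦ CB
    B ↦ CA
    C ↦ CB

A->CB, B->CA, C->CB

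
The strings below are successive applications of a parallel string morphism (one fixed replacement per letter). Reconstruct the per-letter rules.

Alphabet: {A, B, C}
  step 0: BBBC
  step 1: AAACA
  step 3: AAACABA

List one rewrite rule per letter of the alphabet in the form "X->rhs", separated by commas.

A->B, B->A, C->CA

  step 0 ⇒ step 1: BBBC ⇒ A·A·A·CA
    B ↦ A
    C ↦ CA
    A ↦ B  (constrained at step 1)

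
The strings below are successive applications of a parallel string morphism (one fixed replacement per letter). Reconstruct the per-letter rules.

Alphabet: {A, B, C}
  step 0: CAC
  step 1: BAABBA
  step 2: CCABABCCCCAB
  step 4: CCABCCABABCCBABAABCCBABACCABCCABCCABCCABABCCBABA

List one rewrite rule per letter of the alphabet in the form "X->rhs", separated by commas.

  step 1 ⇒ step 2: BAABBA ⇒ CC·AB·AB·CC·CC·AB
    A ↦ AB
    B ↦ CC
  step 0 ⇒ step 1: CAC ⇒ BA·AB·BA
    C ↦ BA

A->AB, B->CC, C->BA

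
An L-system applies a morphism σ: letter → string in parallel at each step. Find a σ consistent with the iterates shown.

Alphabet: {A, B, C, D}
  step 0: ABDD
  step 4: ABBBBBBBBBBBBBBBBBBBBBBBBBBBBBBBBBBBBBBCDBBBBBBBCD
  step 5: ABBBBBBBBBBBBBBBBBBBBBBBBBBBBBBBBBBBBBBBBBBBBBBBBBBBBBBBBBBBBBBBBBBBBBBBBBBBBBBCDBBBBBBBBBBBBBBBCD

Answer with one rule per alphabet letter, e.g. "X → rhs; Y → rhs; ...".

  step 4 ⇒ step 5: ABBBBBBBBBBBBBBBBBBBBBBBBBBBBBBBBBBBBBBCDBBBBBBBCD ⇒ AB·BB·BB·BB·BB·BB·BB·BB·BB·BB·BB·BB·BB·BB·BB·BB·BB·BB·BB·BB·BB·BB·BB·BB·BB·BB·BB·BB·BB·BB·BB·BB·BB·BB·BB·BB·BB·BB·BB·B·CD·BB·BB·BB·BB·BB·BB·BB·B·CD
    A ↦ AB
    B ↦ BB
    C ↦ B
    D ↦ CD

A->AB, B->BB, C->B, D->CD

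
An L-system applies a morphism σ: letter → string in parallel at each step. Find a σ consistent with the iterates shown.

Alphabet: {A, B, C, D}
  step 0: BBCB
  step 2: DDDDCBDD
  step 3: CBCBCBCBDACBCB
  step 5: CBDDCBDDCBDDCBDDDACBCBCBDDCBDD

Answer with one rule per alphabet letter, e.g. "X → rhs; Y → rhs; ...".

A->DD, B->A, C->D, D->CB

  step 2 ⇒ step 3: DDDDCBDD ⇒ CB·CB·CB·CB·D·A·CB·CB
    B ↦ A
    C ↦ D
    D ↦ CB
    A ↦ DD  (constrained at step 3)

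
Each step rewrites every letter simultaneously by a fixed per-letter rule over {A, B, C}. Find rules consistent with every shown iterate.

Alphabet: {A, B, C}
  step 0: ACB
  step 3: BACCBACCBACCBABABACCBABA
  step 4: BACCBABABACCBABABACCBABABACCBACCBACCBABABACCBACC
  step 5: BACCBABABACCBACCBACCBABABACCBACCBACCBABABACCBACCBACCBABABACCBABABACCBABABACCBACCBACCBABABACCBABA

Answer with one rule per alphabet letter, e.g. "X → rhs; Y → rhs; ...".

A->CC, B->BA, C->BA

  step 4 ⇒ step 5: BACCBABABACCBABABACCBABABACCBACCBACCBABABACCBACC ⇒ BA·CC·BA·BA·BA·CC·BA·CC·BA·CC·BA·BA·BA·CC·BA·CC·BA·CC·BA·BA·BA·CC·BA·CC·BA·CC·BA·BA·BA·CC·BA·BA·BA·CC·BA·BA·BA·CC·BA·CC·BA·CC·BA·BA·BA·CC·BA·BA
    A ↦ CC
    B ↦ BA
    C ↦ BA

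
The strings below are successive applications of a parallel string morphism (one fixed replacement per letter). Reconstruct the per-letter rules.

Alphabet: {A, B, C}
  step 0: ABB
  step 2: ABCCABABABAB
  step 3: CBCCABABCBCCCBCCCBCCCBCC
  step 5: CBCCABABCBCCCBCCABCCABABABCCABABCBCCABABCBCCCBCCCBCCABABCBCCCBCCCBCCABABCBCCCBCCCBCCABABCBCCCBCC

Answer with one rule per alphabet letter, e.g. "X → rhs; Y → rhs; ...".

A->CB, B->CC, C->AB

  step 2 ⇒ step 3: ABCCABABABAB ⇒ CB·CC·AB·AB·CB·CC·CB·CC·CB·CC·CB·CC
    A ↦ CB
    B ↦ CC
    C ↦ AB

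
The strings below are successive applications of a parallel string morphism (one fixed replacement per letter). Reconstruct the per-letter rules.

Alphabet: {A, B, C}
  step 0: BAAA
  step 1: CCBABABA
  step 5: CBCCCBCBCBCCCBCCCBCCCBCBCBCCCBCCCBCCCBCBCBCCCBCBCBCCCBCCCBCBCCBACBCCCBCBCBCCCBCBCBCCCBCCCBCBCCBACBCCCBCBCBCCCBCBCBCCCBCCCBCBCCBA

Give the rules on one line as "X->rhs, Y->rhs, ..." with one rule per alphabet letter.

  step 0 ⇒ step 1: BAAA ⇒ CC·BA·BA·BA
    A ↦ BA
    B ↦ CC
    C ↦ CB  (constrained at step 1)

A->BA, B->CC, C->CB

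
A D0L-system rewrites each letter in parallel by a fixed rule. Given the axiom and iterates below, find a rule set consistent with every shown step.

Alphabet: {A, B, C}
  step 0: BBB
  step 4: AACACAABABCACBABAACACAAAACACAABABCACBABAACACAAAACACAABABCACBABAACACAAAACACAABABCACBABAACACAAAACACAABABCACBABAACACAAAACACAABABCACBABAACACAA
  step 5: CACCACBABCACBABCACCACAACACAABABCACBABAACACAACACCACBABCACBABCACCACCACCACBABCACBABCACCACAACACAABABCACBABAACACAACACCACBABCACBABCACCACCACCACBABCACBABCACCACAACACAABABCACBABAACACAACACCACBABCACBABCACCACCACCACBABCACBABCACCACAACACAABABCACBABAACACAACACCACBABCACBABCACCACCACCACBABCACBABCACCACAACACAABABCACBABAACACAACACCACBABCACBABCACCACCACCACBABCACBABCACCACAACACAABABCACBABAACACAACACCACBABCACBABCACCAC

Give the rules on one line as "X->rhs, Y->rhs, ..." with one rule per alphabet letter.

  step 4 ⇒ step 5: AACACAABABCACBABAACACAAAACACAABABCACBABAACACAAAACACAABABCACBABAACACAAAACACAABABCACBABAACACAAAACACAABABCACBABAACACAAAACACAABABCACBABAACACAA ⇒ CAC·CAC·BAB·CAC·BAB·CAC·CAC·AA·CAC·AA·BAB·CAC·BAB·AA·CAC·AA·CAC·CAC·BAB·CAC·BAB·CAC·CAC·CAC·CAC·BAB·CAC·BAB·CAC·CAC·AA·CAC·AA·BAB·CAC·BAB·AA·CAC·AA·CAC·CAC·BAB·CAC·BAB·CAC·CAC·CAC·CAC·BAB·CAC·BAB·CAC·CAC·AA·CAC·AA·BAB·CAC·BAB·AA·CAC·AA·CAC·CAC·BAB·CAC·BAB·CAC·CAC·CAC·CAC·BAB·CAC·BAB·CAC·CAC·AA·CAC·AA·BAB·CAC·BAB·AA·CAC·AA·CAC·CAC·BAB·CAC·BAB·CAC·CAC·CAC·CAC·BAB·CAC·BAB·CAC·CAC·AA·CAC·AA·BAB·CAC·BAB·AA·CAC·AA·CAC·CAC·BAB·CAC·BAB·CAC·CAC·CAC·CAC·BAB·CAC·BAB·CAC·CAC·AA·CAC·AA·BAB·CAC·BAB·AA·CAC·AA·CAC·CAC·BAB·CAC·BAB·CAC·CAC
    A ↦ CAC
    B ↦ AA
    C ↦ BAB

A->CAC, B->AA, C->BAB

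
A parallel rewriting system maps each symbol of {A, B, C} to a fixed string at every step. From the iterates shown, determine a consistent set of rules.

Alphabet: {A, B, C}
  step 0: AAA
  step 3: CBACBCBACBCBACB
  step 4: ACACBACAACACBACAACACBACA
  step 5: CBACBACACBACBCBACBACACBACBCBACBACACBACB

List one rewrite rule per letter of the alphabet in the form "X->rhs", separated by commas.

  step 4 ⇒ step 5: ACACBACAACACBACAACACBACA ⇒ CB·A·CB·A·CA·CB·A·CB·CB·A·CB·A·CA·CB·A·CB·CB·A·CB·A·CA·CB·A·CB
    A ↦ CB
    B ↦ CA
    C ↦ A

A->CB, B->CA, C->A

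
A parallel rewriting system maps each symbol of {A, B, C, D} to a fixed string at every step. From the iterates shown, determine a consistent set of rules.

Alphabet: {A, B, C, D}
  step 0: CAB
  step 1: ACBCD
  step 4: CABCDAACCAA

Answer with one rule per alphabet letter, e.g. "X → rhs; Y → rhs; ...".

  step 0 ⇒ step 1: CAB ⇒ A·C·BCD
    A ↦ C
    B ↦ BCD
    C ↦ A
    D ↦ A  (constrained at step 1)

A->C, B->BCD, C->A, D->A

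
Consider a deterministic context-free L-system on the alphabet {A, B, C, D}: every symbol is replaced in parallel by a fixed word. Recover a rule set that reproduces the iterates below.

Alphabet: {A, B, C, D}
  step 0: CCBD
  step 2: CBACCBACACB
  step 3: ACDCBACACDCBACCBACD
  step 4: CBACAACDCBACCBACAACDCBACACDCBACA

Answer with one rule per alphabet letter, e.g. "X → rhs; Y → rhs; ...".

  step 3 ⇒ step 4: ACDCBACACDCBACCBACD ⇒ CB·AC·A·AC·D·CB·AC·CB·AC·A·AC·D·CB·AC·AC·D·CB·AC·A
    A ↦ CB
    B ↦ D
    C ↦ AC
    D ↦ A

A->CB, B->D, C->AC, D->A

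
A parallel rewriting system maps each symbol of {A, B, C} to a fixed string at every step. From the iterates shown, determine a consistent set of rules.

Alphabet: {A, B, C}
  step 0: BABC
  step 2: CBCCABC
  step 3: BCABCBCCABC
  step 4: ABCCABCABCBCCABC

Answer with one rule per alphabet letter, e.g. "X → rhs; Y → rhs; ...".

  step 3 ⇒ step 4: BCABCBCCABC ⇒ A·BC·C·A·BC·A·BC·BC·C·A·BC
    A ↦ C
    B ↦ A
    C ↦ BC

A->C, B->A, C->BC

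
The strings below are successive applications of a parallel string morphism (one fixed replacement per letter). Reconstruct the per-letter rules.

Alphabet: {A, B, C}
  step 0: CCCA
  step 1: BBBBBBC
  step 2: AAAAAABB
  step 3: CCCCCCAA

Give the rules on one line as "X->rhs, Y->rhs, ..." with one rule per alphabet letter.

A->C, B->A, C->BB

  step 2 ⇒ step 3: AAAAAABB ⇒ C·C·C·C·C·C·A·A
    A ↦ C
    B ↦ A
  step 0 ⇒ step 1: CCCA ⇒ BB·BB·BB·C
    C ↦ BB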